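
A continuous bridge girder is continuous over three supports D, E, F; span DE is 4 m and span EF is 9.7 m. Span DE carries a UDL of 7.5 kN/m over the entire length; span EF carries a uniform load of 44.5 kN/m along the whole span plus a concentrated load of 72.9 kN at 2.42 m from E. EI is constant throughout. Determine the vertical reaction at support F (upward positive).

Take M_E as the redundant. Released structure: two simple spans DE and EF with a hinge at E.
Rotations at E on the released spans (each span's end-slope, ×1/EI):
  span DE: UDL 7.5: wL³/(24EI) = 20/EI
  span EF: UDL 44.5: wL³/(24EI) = 1692/EI
  span EF: point load 72.9 at a = 2.42: Pab(L + b)/(6LEI) = 374.7/EI
  relative rotation θ_0 = (20 + 2067)/EI = 2087/EI
A unit hogging moment at E produces rotation L₁/(3EI) + L₂/(3EI) = 4.567/EI.
Slope continuity at E: θ_0 = M_E·4.567/EI, so M_E = 2087/4.567 = 457 kN·m (hogging).
Span EF, ΣM about F: R_E^{EF}·9.7 = 2624 + 457, so R_E^{EF} = 317.7 kN and R_F = 504.6 − 317.7 = 186.9 kN.

R_F = 186.9 kN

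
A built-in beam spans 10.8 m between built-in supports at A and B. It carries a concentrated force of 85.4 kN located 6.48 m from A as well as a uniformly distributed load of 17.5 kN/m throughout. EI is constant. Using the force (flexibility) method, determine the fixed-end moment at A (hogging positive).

Release both end moments; the primary structure is a simply-supported span AB with redundants M_A and M_B.
End rotations of the released simple span under the applied load (×1/EI):
  at A: point load 85.4 at a = 6.48: Pab(L + b)/(6LEI) = 557.8/EI
  at B: point load 85.4 at a = 6.48: Pab(L + a)/(6LEI) = 637.5/EI
  at A: UDL 17.5: wL³/(24EI) = 918.5/EI
  at B: UDL 17.5: wL³/(24EI) = 918.5/EI
  θ_A0 = 1476/EI,  θ_B0 = 1556/EI
Flexibility coefficients: a unit moment at one end gives L/(3EI) there and L/(6EI) at the far end, so f₁₁ = f₂₂ = 3.6/EI and f₁₂ = f₂₁ = 1.8/EI.
Compatibility — zero rotation at each built-in end:
  3.6 M_A + 1.8 M_B = 1476
  1.8 M_A + 3.6 M_B = 1556
Solving the pair gives M_A = 258.6 kN·m and M_B = 302.9 kN·m (hogging).

M_A = 258.6 kN·m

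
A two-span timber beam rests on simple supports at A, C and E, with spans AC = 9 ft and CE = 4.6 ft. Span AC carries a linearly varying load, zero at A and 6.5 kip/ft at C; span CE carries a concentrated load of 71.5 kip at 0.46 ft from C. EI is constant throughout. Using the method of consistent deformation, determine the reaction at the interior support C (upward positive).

Release continuity at C by inserting a hinge; the redundant is the internal moment M_C. The primary structure is two simply-supported spans AC and CE.
Rotations at C on the released spans (each span's end-slope, ×1/EI):
  span AC: triangular load, peak 6.5: w₀L³/(45EI) = 105.3/EI
  span CE: point load 71.5 at a = 0.46: Pab(L + b)/(6LEI) = 43.12/EI
  relative rotation θ_0 = (105.3 + 43.12)/EI = 148.4/EI
A unit hogging moment at C produces rotation L₁/(3EI) + L₂/(3EI) = 4.533/EI.
Compatibility: M_C·(L₁+L₂)/(3EI) = θ_0, giving M_C = 32.74 kip·ft (hogging).
Span AC, ΣM about A with M_C applied at C: R_C^{AC}·9 = 175.5 + 32.74, so R_C^{AC} = 23.14 kip and R_A = 29.25 − 23.14 = 6.112 kip.
Span CE, ΣM about E: R_C^{CE}·4.6 = 296 + 32.74, so R_C^{CE} = 71.47 kip and R_E = 71.5 − 71.47 = 0.03273 kip.
R_C = 23.14 + 71.47 = 94.6 kip.

R_C = 94.6 kip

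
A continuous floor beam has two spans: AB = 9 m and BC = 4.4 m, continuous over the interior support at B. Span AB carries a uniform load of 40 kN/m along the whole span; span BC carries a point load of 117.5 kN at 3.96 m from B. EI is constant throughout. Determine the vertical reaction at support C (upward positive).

Insert a hinge at B; M_B is the redundant, and each span becomes simply supported.
End slopes at the hinge B, treating each span as simply supported:
  span AB: UDL 40: wL³/(24EI) = 1215/EI
  span BC: point load 117.5 at a = 3.96: Pab(L + b)/(6LEI) = 37.53/EI
  relative rotation θ_0 = (1215 + 37.53)/EI = 1253/EI
A unit hogging moment at B produces rotation L₁/(3EI) + L₂/(3EI) = 4.467/EI.
Slope continuity at B: θ_0 = M_B·4.467/EI, so M_B = 1253/4.467 = 280.4 kN·m (hogging).
Span BC, ΣM about C: R_B^{BC}·4.4 = 51.7 + 280.4, so R_B^{BC} = 75.48 kN and R_C = 117.5 − 75.48 = 42.02 kN.

R_C = 42.02 kN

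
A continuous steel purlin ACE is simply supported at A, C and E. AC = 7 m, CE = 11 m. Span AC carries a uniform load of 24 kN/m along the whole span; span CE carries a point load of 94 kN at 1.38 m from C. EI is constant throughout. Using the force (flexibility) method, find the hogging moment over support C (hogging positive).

M_C = 122.1 kN·m

Take M_C as the redundant. Released structure: two simple spans AC and CE with a hinge at C.
End slopes at the hinge C, treating each span as simply supported:
  span AC: UDL 24: wL³/(24EI) = 343/EI
  span CE: point load 94 at a = 1.38: Pab(L + b)/(6LEI) = 389.9/EI
  relative rotation θ_0 = (343 + 389.9)/EI = 732.9/EI
A unit hogging moment at C produces rotation L₁/(3EI) + L₂/(3EI) = 6/EI.
Slope continuity at C: θ_0 = M_C·6/EI, so M_C = 732.9/6 = 122.1 kN·m (hogging).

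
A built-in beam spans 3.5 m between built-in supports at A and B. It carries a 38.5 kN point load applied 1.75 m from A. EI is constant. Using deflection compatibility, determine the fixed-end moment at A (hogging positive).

Release both end moments; the primary structure is a simply-supported span AB with redundants M_A and M_B.
On the primary (simply-supported) span, the end slopes from the loading are:
  at A: point load 38.5 at a = 1.75: Pab(L + b)/(6LEI) = 29.48/EI
  at B: point load 38.5 at a = 1.75: Pab(L + a)/(6LEI) = 29.48/EI
  θ_A0 = 29.48/EI,  θ_B0 = 29.48/EI
Flexibility coefficients: a unit moment at one end gives L/(3EI) there and L/(6EI) at the far end, so f₁₁ = f₂₂ = 1.167/EI and f₁₂ = f₂₁ = 0.5833/EI.
Compatibility — zero rotation at each built-in end:
  1.167 M_A + 0.5833 M_B = 29.48
  0.5833 M_A + 1.167 M_B = 29.48
Solving the pair gives M_A = 16.84 kN·m and M_B = 16.84 kN·m (hogging).

M_A = 16.84 kN·m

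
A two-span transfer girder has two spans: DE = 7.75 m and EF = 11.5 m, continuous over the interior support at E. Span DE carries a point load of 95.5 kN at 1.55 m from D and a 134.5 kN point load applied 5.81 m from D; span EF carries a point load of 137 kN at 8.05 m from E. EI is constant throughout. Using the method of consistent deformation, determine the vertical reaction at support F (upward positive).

R_F = 76.25 kN

Insert a hinge at E; M_E is the redundant, and each span becomes simply supported.
End slopes at the hinge E, treating each span as simply supported:
  span DE: point load 95.5 at a = 1.55: Pab(L + a)/(6LEI) = 183.6/EI
  span DE: point load 134.5 at a = 5.81: Pab(L + a)/(6LEI) = 442.1/EI
  span EF: point load 137 at a = 8.05: Pab(L + b)/(6LEI) = 824.4/EI
  relative rotation θ_0 = (625.6 + 824.4)/EI = 1450/EI
A unit hogging moment at E produces rotation L₁/(3EI) + L₂/(3EI) = 6.417/EI.
Slope continuity at E: θ_0 = M_E·6.417/EI, so M_E = 1450/6.417 = 226 kN·m (hogging).
Span EF, ΣM about F: R_E^{EF}·11.5 = 472.6 + 226, so R_E^{EF} = 60.75 kN and R_F = 137 − 60.75 = 76.25 kN.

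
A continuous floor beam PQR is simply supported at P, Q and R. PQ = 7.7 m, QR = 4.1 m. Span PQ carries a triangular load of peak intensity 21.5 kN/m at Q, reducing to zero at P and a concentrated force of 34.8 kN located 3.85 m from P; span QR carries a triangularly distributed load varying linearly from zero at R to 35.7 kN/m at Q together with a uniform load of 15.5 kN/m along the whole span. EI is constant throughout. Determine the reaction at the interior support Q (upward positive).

Release continuity at Q by inserting a hinge; the redundant is the internal moment M_Q. The primary structure is two simply-supported spans PQ and QR.
Rotations at Q on the released spans (each span's end-slope, ×1/EI):
  span PQ: triangular load, peak 21.5: w₀L³/(45EI) = 218.1/EI
  span PQ: point load 34.8 at a = 3.85: Pab(L + a)/(6LEI) = 129/EI
  span QR: triangular load, peak 35.7: w₀L³/(45EI) = 54.68/EI
  span QR: UDL 15.5: wL³/(24EI) = 44.51/EI
  relative rotation θ_0 = (347.1 + 99.19)/EI = 446.3/EI
A unit hogging moment at Q produces rotation L₁/(3EI) + L₂/(3EI) = 3.933/EI.
Slope continuity at Q: θ_0 = M_Q·3.933/EI, so M_Q = 446.3/3.933 = 113.5 kN·m (hogging).
Span PQ, ΣM about P with M_Q applied at Q: R_Q^{PQ}·7.7 = 558.9 + 113.5, so R_Q^{PQ} = 87.32 kN and R_P = 117.6 − 87.32 = 30.26 kN.
Span QR, ΣM about R: R_Q^{QR}·4.1 = 330.3 + 113.5, so R_Q^{QR} = 108.2 kN and R_R = 136.7 − 108.2 = 28.5 kN.
R_Q = 87.32 + 108.2 = 195.6 kN.

R_Q = 195.6 kN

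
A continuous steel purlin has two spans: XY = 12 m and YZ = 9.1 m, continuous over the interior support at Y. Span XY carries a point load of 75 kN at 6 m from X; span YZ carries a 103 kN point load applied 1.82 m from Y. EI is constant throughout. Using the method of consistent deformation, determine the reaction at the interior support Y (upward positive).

Take M_Y as the redundant. Released structure: two simple spans XY and YZ with a hinge at Y.
End slopes at the hinge Y, treating each span as simply supported:
  span XY: point load 75 at a = 6: Pab(L + a)/(6LEI) = 675/EI
  span YZ: point load 103 at a = 1.82: Pab(L + b)/(6LEI) = 409.4/EI
  relative rotation θ_0 = (675 + 409.4)/EI = 1084/EI
A unit hogging moment at Y produces rotation L₁/(3EI) + L₂/(3EI) = 7.033/EI.
Compatibility: M_Y·(L₁+L₂)/(3EI) = θ_0, giving M_Y = 154.2 kN·m (hogging).
Span XY, ΣM about X with M_Y applied at Y: R_Y^{XY}·12 = 450 + 154.2, so R_Y^{XY} = 50.35 kN and R_X = 75 − 50.35 = 24.65 kN.
Span YZ, ΣM about Z: R_Y^{YZ}·9.1 = 749.8 + 154.2, so R_Y^{YZ} = 99.34 kN and R_Z = 103 − 99.34 = 3.657 kN.
R_Y = 50.35 + 99.34 = 149.7 kN.

R_Y = 149.7 kN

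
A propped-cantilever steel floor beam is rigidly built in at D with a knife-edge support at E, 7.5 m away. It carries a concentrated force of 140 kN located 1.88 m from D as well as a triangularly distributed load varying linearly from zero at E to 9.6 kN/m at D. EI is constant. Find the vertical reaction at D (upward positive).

Take the reaction at E as the redundant and release it; the primary structure is a cantilever fixed at D.
Downward deflection at the released point E due to the loads:
  point load 140 at a = 1.88: Pa²(3L − a)/(6EI) = 1701/EI
  triangular load, peak 9.6 at the fixed end: w₀L⁴/(30EI) = 1012/EI
  δ_0 = 2713/EI
Tip deflection under a unit load at E: L³/(3EI) = 140.6/EI.
Compatibility at E: δ_0 − R_E·δ_{EE} = 0, so R_E = 2713/140.6 = 19.29 kN.
Vertical equilibrium: R_D = ΣP − R_E = 176 − 19.29 = 156.7 kN.

R_D = 156.7 kN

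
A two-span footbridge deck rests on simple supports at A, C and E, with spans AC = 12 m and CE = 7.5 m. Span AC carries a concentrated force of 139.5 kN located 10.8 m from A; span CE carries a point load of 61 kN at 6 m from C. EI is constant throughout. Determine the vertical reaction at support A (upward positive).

Take M_C as the redundant. Released structure: two simple spans AC and CE with a hinge at C.
End slopes at the hinge C, treating each span as simply supported:
  span AC: point load 139.5 at a = 10.8: Pab(L + a)/(6LEI) = 572.5/EI
  span CE: point load 61 at a = 6: Pab(L + b)/(6LEI) = 109.8/EI
  relative rotation θ_0 = (572.5 + 109.8)/EI = 682.3/EI
A unit hogging moment at C produces rotation L₁/(3EI) + L₂/(3EI) = 6.5/EI.
Compatibility: M_C·(L₁+L₂)/(3EI) = θ_0, giving M_C = 105 kN·m (hogging).
Span AC, ΣM about A with M_C applied at C: R_C^{AC}·12 = 1507 + 105, so R_C^{AC} = 134.3 kN and R_A = 139.5 − 134.3 = 5.202 kN.

R_A = 5.202 kN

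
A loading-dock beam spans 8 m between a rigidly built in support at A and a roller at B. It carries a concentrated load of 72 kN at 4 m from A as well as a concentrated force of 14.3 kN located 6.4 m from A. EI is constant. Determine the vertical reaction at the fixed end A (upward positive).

Take the reaction at B as the redundant and release it; the primary structure is a cantilever fixed at A.
Primary-structure tip deflection at B by superposition:
  point load 72 at a = 4: Pa²(3L − a)/(6EI) = 3840/EI
  point load 14.3 at a = 6.4: Pa²(3L − a)/(6EI) = 1718/EI
  δ_0 = 5558/EI
Flexibility coefficient — unit upward force at B: δ_{BB} = L³/(3EI) = 170.7/EI.
Compatibility at B: δ_0 − R_B·δ_{BB} = 0, so R_B = 5558/170.7 = 32.57 kN.
Vertical equilibrium: R_A = ΣP − R_B = 86.3 − 32.57 = 53.73 kN.

R_A = 53.73 kN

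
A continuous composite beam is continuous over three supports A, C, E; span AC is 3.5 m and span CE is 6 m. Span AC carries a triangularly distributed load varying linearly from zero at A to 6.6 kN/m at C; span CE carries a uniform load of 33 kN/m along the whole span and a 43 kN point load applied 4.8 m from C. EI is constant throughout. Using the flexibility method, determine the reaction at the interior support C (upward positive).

Release continuity at C by inserting a hinge; the redundant is the internal moment M_C. The primary structure is two simply-supported spans AC and CE.
End slopes at the hinge C, treating each span as simply supported:
  span AC: triangular load, peak 6.6: w₀L³/(45EI) = 6.288/EI
  span CE: UDL 33: wL³/(24EI) = 297/EI
  span CE: point load 43 at a = 4.8: Pab(L + b)/(6LEI) = 49.54/EI
  relative rotation θ_0 = (6.288 + 346.5)/EI = 352.8/EI
A unit hogging moment at C produces rotation L₁/(3EI) + L₂/(3EI) = 3.167/EI.
Slope continuity at C: θ_0 = M_C·3.167/EI, so M_C = 352.8/3.167 = 111.4 kN·m (hogging).
Span AC, ΣM about A with M_C applied at C: R_C^{AC}·3.5 = 26.95 + 111.4, so R_C^{AC} = 39.53 kN and R_A = 11.55 − 39.53 = -27.98 kN.
Span CE, ΣM about E: R_C^{CE}·6 = 645.6 + 111.4, so R_C^{CE} = 126.2 kN and R_E = 241 − 126.2 = 114.8 kN.
R_C = 39.53 + 126.2 = 165.7 kN.

R_C = 165.7 kN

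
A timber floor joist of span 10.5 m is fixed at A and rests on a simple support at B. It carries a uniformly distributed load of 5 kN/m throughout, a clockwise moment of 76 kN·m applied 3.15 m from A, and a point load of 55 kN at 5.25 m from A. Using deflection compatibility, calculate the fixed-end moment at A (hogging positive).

Release the roller at B. Primary structure: cantilever fixed at A.
Deflection at B on the released cantilever, summing each load's contribution:
  UDL 5: wL⁴/(8EI) = 7597/EI
  clockwise couple 76 at a = 3.15: M₀a(2L − a)/(2EI) = 2137/EI
  point load 55 at a = 5.25: Pa²(3L − a)/(6EI) = 6632/EI
  δ_0 = 16366/EI
Flexibility coefficient — unit upward force at B: δ_{BB} = L³/(3EI) = 385.9/EI.
The prop prevents deflection at B: R_B = δ_0/δ_{BB} = 16366/385.9 = 42.41 kN.
Moment equilibrium about A: M_A = Σ(load moments about A) − R_B·L = 640.4 − 42.41×10.5 = 195 kN·m.

M_A = 195 kN·m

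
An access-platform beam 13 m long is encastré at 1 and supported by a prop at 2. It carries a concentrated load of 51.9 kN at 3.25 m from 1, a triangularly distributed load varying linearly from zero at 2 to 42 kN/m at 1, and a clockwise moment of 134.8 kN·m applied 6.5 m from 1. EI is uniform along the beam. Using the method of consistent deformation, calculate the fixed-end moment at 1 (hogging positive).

Release the roller at 2. Primary structure: cantilever fixed at 1.
Free-end deflection of the primary structure under the applied loading (downward +):
  point load 51.9 at a = 3.25: Pa²(3L − a)/(6EI) = 3266/EI
  triangular load, peak 42 at the fixed end: w₀L⁴/(30EI) = 39985/EI
  clockwise couple 134.8 at a = 6.5: M₀a(2L − a)/(2EI) = 8543/EI
  δ_0 = 51795/EI
Flexibility coefficient — unit upward force at 2: δ_{22} = L³/(3EI) = 732.3/EI.
The prop prevents deflection at 2: R_2 = δ_0/δ_{22} = 51795/732.3 = 70.73 kN.
Moment equilibrium about 1: M_1 = Σ(load moments about 1) − R_2·L = 1486 − 70.73×13 = 567 kN·m.

M_1 = 567 kN·m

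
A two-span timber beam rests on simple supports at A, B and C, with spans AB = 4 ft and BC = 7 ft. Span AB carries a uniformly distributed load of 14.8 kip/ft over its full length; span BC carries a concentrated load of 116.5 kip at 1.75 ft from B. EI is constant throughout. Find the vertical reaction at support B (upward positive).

R_B = 154.7 kip

Take M_B as the redundant. Released structure: two simple spans AB and BC with a hinge at B.
Rotations at B on the released spans (each span's end-slope, ×1/EI):
  span AB: UDL 14.8: wL³/(24EI) = 39.47/EI
  span BC: point load 116.5 at a = 1.75: Pab(L + b)/(6LEI) = 312.2/EI
  relative rotation θ_0 = (39.47 + 312.2)/EI = 351.7/EI
A unit hogging moment at B produces rotation L₁/(3EI) + L₂/(3EI) = 3.667/EI.
Compatibility: M_B·(L₁+L₂)/(3EI) = θ_0, giving M_B = 95.9 kip·ft (hogging).
Span AB, ΣM about A with M_B applied at B: R_B^{AB}·4 = 118.4 + 95.9, so R_B^{AB} = 53.58 kip and R_A = 59.2 − 53.58 = 5.624 kip.
Span BC, ΣM about C: R_B^{BC}·7 = 611.6 + 95.9, so R_B^{BC} = 101.1 kip and R_C = 116.5 − 101.1 = 15.42 kip.
R_B = 53.58 + 101.1 = 154.7 kip.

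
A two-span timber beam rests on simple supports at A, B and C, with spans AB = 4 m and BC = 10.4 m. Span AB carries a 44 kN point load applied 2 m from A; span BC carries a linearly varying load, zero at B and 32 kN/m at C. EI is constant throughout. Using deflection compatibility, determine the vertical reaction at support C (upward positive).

Take M_B as the redundant. Released structure: two simple spans AB and BC with a hinge at B.
Discontinuity in slope at B on the released structure — sum the simple-span end rotations:
  span AB: point load 44 at a = 2: Pab(L + a)/(6LEI) = 44/EI
  span BC: triangular load, peak 32: 7w₀L³/(360EI) = 699.9/EI
  relative rotation θ_0 = (44 + 699.9)/EI = 743.9/EI
A unit hogging moment at B produces rotation L₁/(3EI) + L₂/(3EI) = 4.8/EI.
Compatibility: M_B·(L₁+L₂)/(3EI) = θ_0, giving M_B = 155 kN·m (hogging).
Span BC, ΣM about C: R_B^{BC}·10.4 = 576.9 + 155, so R_B^{BC} = 70.37 kN and R_C = 166.4 − 70.37 = 96.03 kN.

R_C = 96.03 kN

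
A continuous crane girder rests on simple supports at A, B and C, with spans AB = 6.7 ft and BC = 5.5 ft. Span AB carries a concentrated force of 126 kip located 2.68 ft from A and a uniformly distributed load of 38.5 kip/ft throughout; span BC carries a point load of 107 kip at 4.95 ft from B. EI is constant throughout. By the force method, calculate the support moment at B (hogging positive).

Insert a hinge at B; M_B is the redundant, and each span becomes simply supported.
Rotations at B on the released spans (each span's end-slope, ×1/EI):
  span AB: point load 126 at a = 2.68: Pab(L + a)/(6LEI) = 316.7/EI
  span AB: UDL 38.5: wL³/(24EI) = 482.5/EI
  span BC: point load 107 at a = 4.95: Pab(L + b)/(6LEI) = 53.41/EI
  relative rotation θ_0 = (799.2 + 53.41)/EI = 852.6/EI
A unit hogging moment at B produces rotation L₁/(3EI) + L₂/(3EI) = 4.067/EI.
Compatibility: M_B·(L₁+L₂)/(3EI) = θ_0, giving M_B = 209.7 kip·ft (hogging).

M_B = 209.7 kip·ft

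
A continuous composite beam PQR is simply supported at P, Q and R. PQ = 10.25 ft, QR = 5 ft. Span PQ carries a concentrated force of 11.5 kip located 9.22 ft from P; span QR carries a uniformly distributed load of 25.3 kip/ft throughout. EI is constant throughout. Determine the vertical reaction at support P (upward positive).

Insert a hinge at Q; M_Q is the redundant, and each span becomes simply supported.
Rotations at Q on the released spans (each span's end-slope, ×1/EI):
  span PQ: point load 11.5 at a = 9.22: Pab(L + a)/(6LEI) = 34.57/EI
  span QR: UDL 25.3: wL³/(24EI) = 131.8/EI
  relative rotation θ_0 = (34.57 + 131.8)/EI = 166.3/EI
A unit hogging moment at Q produces rotation L₁/(3EI) + L₂/(3EI) = 5.083/EI.
Slope continuity at Q: θ_0 = M_Q·5.083/EI, so M_Q = 166.3/5.083 = 32.72 kip·ft (hogging).
Span PQ, ΣM about P with M_Q applied at Q: R_Q^{PQ}·10.25 = 106 + 32.72, so R_Q^{PQ} = 13.54 kip and R_P = 11.5 − 13.54 = -2.037 kip.

R_P = -2.037 kip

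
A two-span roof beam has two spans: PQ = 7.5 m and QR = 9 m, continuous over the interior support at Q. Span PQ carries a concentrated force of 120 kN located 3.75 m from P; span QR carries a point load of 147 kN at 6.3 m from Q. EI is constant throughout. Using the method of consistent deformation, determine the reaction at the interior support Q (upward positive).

R_Q = 146.9 kN

Take M_Q as the redundant. Released structure: two simple spans PQ and QR with a hinge at Q.
Discontinuity in slope at Q on the released structure — sum the simple-span end rotations:
  span PQ: point load 120 at a = 3.75: Pab(L + a)/(6LEI) = 421.9/EI
  span QR: point load 147 at a = 6.3: Pab(L + b)/(6LEI) = 541.8/EI
  relative rotation θ_0 = (421.9 + 541.8)/EI = 963.6/EI
A unit hogging moment at Q produces rotation L₁/(3EI) + L₂/(3EI) = 5.5/EI.
Slope continuity at Q: θ_0 = M_Q·5.5/EI, so M_Q = 963.6/5.5 = 175.2 kN·m (hogging).
Span PQ, ΣM about P with M_Q applied at Q: R_Q^{PQ}·7.5 = 450 + 175.2, so R_Q^{PQ} = 83.36 kN and R_P = 120 − 83.36 = 36.64 kN.
Span QR, ΣM about R: R_Q^{QR}·9 = 396.9 + 175.2, so R_Q^{QR} = 63.57 kN and R_R = 147 − 63.57 = 83.43 kN.
R_Q = 83.36 + 63.57 = 146.9 kN.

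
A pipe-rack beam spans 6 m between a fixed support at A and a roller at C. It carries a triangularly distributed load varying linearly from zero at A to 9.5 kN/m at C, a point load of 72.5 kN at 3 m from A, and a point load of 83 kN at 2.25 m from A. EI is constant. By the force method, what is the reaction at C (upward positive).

R_C = 53.65 kN

Remove the prop at C; the released (primary) structure is a cantilever built in at A.
Deflection at C on the released cantilever, summing each load's contribution:
  triangular load, peak 9.5 at the free end: 11w₀L⁴/(120EI) = 1129/EI
  point load 72.5 at a = 3: Pa²(3L − a)/(6EI) = 1631/EI
  point load 83 at a = 2.25: Pa²(3L − a)/(6EI) = 1103/EI
  δ_0 = 3863/EI
Tip deflection under a unit load at C: L³/(3EI) = 72/EI.
Compatibility at C: δ_0 − R_C·δ_{CC} = 0, so R_C = 3863/72 = 53.65 kN.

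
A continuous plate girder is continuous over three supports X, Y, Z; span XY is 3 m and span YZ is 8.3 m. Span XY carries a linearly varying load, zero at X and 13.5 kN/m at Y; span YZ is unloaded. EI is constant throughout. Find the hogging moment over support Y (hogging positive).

M_Y = 2.15 kN·m

Insert a hinge at Y; M_Y is the redundant, and each span becomes simply supported.
Rotations at Y on the released spans (each span's end-slope, ×1/EI):
  span XY: triangular load, peak 13.5: w₀L³/(45EI) = 8.1/EI
  relative rotation θ_0 = (8.1 + 0)/EI = 8.1/EI
A unit hogging moment at Y produces rotation L₁/(3EI) + L₂/(3EI) = 3.767/EI.
Compatibility: M_Y·(L₁+L₂)/(3EI) = θ_0, giving M_Y = 2.15 kN·m (hogging).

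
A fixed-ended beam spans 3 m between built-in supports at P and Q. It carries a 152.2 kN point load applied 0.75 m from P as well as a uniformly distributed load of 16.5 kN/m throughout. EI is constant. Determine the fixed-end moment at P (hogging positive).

Release both end moments; the primary structure is a simply-supported span PQ with redundants M_P and M_Q.
On the primary (simply-supported) span, the end slopes from the loading are:
  at P: point load 152.2 at a = 0.75: Pab(L + b)/(6LEI) = 74.91/EI
  at Q: point load 152.2 at a = 0.75: Pab(L + a)/(6LEI) = 53.51/EI
  at P: UDL 16.5: wL³/(24EI) = 18.56/EI
  at Q: UDL 16.5: wL³/(24EI) = 18.56/EI
  θ_P0 = 93.47/EI,  θ_Q0 = 72.07/EI
Flexibility coefficients: a unit moment at one end gives L/(3EI) there and L/(6EI) at the far end, so f₁₁ = f₂₂ = 1/EI and f₁₂ = f₂₁ = 0.5/EI.
Compatibility — zero rotation at each built-in end:
  1 M_P + 0.5 M_Q = 93.47
  0.5 M_P + 1 M_Q = 72.07
Solving the pair gives M_P = 76.58 kN·m and M_Q = 33.78 kN·m (hogging).

M_P = 76.58 kN·m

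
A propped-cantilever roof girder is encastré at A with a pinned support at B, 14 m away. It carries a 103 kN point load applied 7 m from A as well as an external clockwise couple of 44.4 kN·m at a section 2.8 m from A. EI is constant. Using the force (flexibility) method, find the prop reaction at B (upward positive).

R_B = 33.9 kN

Choose R_B as the redundant. The primary structure is the cantilever fixed at A.
Downward deflection at the released point B due to the loads:
  point load 103 at a = 7: Pa²(3L − a)/(6EI) = 29441/EI
  clockwise couple 44.4 at a = 2.8: M₀a(2L − a)/(2EI) = 1566/EI
  δ_0 = 31007/EI
Tip deflection under a unit load at B: L³/(3EI) = 914.7/EI.
Compatibility at B: δ_0 − R_B·δ_{BB} = 0, so R_B = 31007/914.7 = 33.9 kN.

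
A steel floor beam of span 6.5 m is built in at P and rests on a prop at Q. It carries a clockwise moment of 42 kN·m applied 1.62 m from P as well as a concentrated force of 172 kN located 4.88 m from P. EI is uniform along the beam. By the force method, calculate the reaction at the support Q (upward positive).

Choose R_Q as the redundant. The primary structure is the cantilever fixed at P.
Deflection at Q on the released cantilever, summing each load's contribution:
  clockwise couple 42 at a = 1.62: M₀a(2L − a)/(2EI) = 387.1/EI
  point load 172 at a = 4.88: Pa²(3L − a)/(6EI) = 9981/EI
  δ_0 = 10368/EI
Tip deflection under a unit load at Q: L³/(3EI) = 91.54/EI.
Compatibility at Q: δ_0 − R_Q·δ_{QQ} = 0, so R_Q = 10368/91.54 = 113.3 kN.

R_Q = 113.3 kN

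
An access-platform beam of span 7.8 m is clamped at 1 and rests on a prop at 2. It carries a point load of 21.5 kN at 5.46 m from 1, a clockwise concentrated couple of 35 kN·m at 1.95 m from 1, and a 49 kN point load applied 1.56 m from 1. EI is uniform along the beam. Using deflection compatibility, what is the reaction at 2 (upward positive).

R_2 = 17.8 kN

Choose R_2 as the redundant. The primary structure is the cantilever fixed at 1.
Deflection at 2 on the released cantilever, summing each load's contribution:
  point load 21.5 at a = 5.46: Pa²(3L − a)/(6EI) = 1916/EI
  clockwise couple 35 at a = 1.95: M₀a(2L − a)/(2EI) = 465.8/EI
  point load 49 at a = 1.56: Pa²(3L − a)/(6EI) = 434.1/EI
  δ_0 = 2816/EI
Flexibility coefficient — unit upward force at 2: δ_{22} = L³/(3EI) = 158.2/EI.
The prop prevents deflection at 2: R_2 = δ_0/δ_{22} = 2816/158.2 = 17.8 kN.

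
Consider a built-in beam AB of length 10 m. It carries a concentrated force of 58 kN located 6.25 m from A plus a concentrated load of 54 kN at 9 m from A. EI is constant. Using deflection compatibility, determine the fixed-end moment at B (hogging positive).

M_B = 128.7 kN·m

Take the two fixed-end moments M_A, M_B as redundants; the released structure is the simple span AB.
Simple-span end rotations at A and B under the given loads:
  at A: point load 58 at a = 6.25: Pab(L + b)/(6LEI) = 311.5/EI
  at B: point load 58 at a = 6.25: Pab(L + a)/(6LEI) = 368.2/EI
  at A: point load 54 at a = 9: Pab(L + b)/(6LEI) = 89.1/EI
  at B: point load 54 at a = 9: Pab(L + a)/(6LEI) = 153.9/EI
  θ_A0 = 400.6/EI,  θ_B0 = 522.1/EI
Flexibility coefficients: a unit moment at one end gives L/(3EI) there and L/(6EI) at the far end, so f₁₁ = f₂₂ = 3.333/EI and f₁₂ = f₂₁ = 1.667/EI.
Compatibility — zero rotation at each built-in end:
  3.333 M_A + 1.667 M_B = 400.6
  1.667 M_A + 3.333 M_B = 522.1
Solving the pair gives M_A = 55.84 kN·m and M_B = 128.7 kN·m (hogging).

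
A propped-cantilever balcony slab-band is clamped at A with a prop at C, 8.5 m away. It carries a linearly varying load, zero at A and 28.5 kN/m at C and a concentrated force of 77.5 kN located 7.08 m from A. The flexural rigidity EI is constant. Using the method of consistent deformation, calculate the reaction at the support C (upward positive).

Choose R_C as the redundant. The primary structure is the cantilever fixed at A.
Free-end deflection of the primary structure under the applied loading (downward +):
  triangular load, peak 28.5 at the free end: 11w₀L⁴/(120EI) = 13637/EI
  point load 77.5 at a = 7.08: Pa²(3L − a)/(6EI) = 11926/EI
  δ_0 = 25564/EI
Tip deflection under a unit load at C: L³/(3EI) = 204.7/EI.
The prop prevents deflection at C: R_C = δ_0/δ_{CC} = 25564/204.7 = 124.9 kN.

R_C = 124.9 kN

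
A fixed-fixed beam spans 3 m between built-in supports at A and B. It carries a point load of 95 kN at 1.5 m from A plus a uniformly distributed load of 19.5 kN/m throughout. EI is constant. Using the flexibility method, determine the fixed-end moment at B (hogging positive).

M_B = 50.25 kN·m

Release both end moments; the primary structure is a simply-supported span AB with redundants M_A and M_B.
Simple-span end rotations at A and B under the given loads:
  at A: point load 95 at a = 1.5: Pab(L + b)/(6LEI) = 53.44/EI
  at B: point load 95 at a = 1.5: Pab(L + a)/(6LEI) = 53.44/EI
  at A: UDL 19.5: wL³/(24EI) = 21.94/EI
  at B: UDL 19.5: wL³/(24EI) = 21.94/EI
  θ_A0 = 75.38/EI,  θ_B0 = 75.38/EI
Flexibility coefficients: a unit moment at one end gives L/(3EI) there and L/(6EI) at the far end, so f₁₁ = f₂₂ = 1/EI and f₁₂ = f₂₁ = 0.5/EI.
Compatibility — zero rotation at each built-in end:
  1 M_A + 0.5 M_B = 75.38
  0.5 M_A + 1 M_B = 75.38
Solving the pair gives M_A = 50.25 kN·m and M_B = 50.25 kN·m (hogging).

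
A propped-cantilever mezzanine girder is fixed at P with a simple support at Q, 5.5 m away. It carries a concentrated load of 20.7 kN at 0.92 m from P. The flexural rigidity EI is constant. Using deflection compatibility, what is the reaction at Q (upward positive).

R_Q = 0.8203 kN

Remove the prop at Q; the released (primary) structure is a cantilever built in at P.
Primary-structure tip deflection at Q by superposition:
  point load 20.7 at a = 0.92: Pa²(3L − a)/(6EI) = 45.49/EI
Flexibility coefficient — unit upward force at Q: δ_{QQ} = L³/(3EI) = 55.46/EI.
Compatibility at Q: δ_0 − R_Q·δ_{QQ} = 0, so R_Q = 45.49/55.46 = 0.8203 kN.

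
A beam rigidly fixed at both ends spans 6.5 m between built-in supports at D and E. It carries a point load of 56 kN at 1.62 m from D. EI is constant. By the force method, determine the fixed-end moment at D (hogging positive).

M_D = 51.13 kN·m

Release both end moments; the primary structure is a simply-supported span DE with redundants M_D and M_E.
On the primary (simply-supported) span, the end slopes from the loading are:
  at D: point load 56 at a = 1.62: Pab(L + b)/(6LEI) = 129.2/EI
  at E: point load 56 at a = 1.62: Pab(L + a)/(6LEI) = 92.18/EI
  θ_D0 = 129.2/EI,  θ_E0 = 92.18/EI
Flexibility coefficients: a unit moment at one end gives L/(3EI) there and L/(6EI) at the far end, so f₁₁ = f₂₂ = 2.167/EI and f₁₂ = f₂₁ = 1.083/EI.
Compatibility — zero rotation at each built-in end:
  2.167 M_D + 1.083 M_E = 129.2
  1.083 M_D + 2.167 M_E = 92.18
Solving the pair gives M_D = 51.13 kN·m and M_E = 16.98 kN·m (hogging).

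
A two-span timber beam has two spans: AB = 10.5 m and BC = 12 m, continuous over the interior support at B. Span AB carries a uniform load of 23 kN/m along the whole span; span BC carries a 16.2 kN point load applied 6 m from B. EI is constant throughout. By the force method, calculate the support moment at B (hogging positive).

Release continuity at B by inserting a hinge; the redundant is the internal moment M_B. The primary structure is two simply-supported spans AB and BC.
End slopes at the hinge B, treating each span as simply supported:
  span AB: UDL 23: wL³/(24EI) = 1109/EI
  span BC: point load 16.2 at a = 6: Pab(L + b)/(6LEI) = 145.8/EI
  relative rotation θ_0 = (1109 + 145.8)/EI = 1255/EI
A unit hogging moment at B produces rotation L₁/(3EI) + L₂/(3EI) = 7.5/EI.
Slope continuity at B: θ_0 = M_B·7.5/EI, so M_B = 1255/7.5 = 167.4 kN·m (hogging).

M_B = 167.4 kN·m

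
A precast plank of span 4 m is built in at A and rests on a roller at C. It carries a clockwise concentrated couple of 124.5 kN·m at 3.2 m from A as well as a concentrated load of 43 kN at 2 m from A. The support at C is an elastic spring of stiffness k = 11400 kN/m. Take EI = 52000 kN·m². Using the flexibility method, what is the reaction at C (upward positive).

R_C = 48 kN

Choose R_C as the redundant. The primary structure is the cantilever fixed at A.
Primary-structure tip deflection at C by superposition:
  clockwise couple 124.5 at a = 3.2: M₀a(2L − a)/(2EI) = 956.2/EI
  point load 43 at a = 2: Pa²(3L − a)/(6EI) = 286.7/EI
  δ_0 = 1243/EI
Flexibility coefficient — unit upward force at C: δ_{CC} = L³/(3EI) = 21.33/EI.
With EI = 52000 kN·m²: δ_0 = 0.023901 m and δ_{CC} = 0.00041 m/kN.
Compatibility — the spring shortens by R_C/k under the reaction it provides: δ_0 − R_C·δ_{CC} = R_C/k. With 1/k = 0.000088 m/kN, R_C = δ_0 / (δ_{CC} + 1/k) = 0.023901 / (0.00041 + 0.000088) = 48 kN.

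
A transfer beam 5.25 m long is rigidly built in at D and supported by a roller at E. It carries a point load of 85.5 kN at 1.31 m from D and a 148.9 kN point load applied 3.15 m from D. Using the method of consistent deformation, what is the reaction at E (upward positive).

Choose R_E as the redundant. The primary structure is the cantilever fixed at D.
Free-end deflection of the primary structure under the applied loading (downward +):
  point load 85.5 at a = 1.31: Pa²(3L − a)/(6EI) = 353.1/EI
  point load 148.9 at a = 3.15: Pa²(3L − a)/(6EI) = 3103/EI
  δ_0 = 3456/EI
Flexibility coefficient — unit upward force at E: δ_{EE} = L³/(3EI) = 48.23/EI.
The prop prevents deflection at E: R_E = δ_0/δ_{EE} = 3456/48.23 = 71.65 kN.

R_E = 71.65 kN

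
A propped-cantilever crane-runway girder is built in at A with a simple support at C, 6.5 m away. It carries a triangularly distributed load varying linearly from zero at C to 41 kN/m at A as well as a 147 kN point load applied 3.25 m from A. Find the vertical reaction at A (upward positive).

R_A = 207.7 kN

Release the roller at C. Primary structure: cantilever fixed at A.
Free-end deflection of the primary structure under the applied loading (downward +):
  triangular load, peak 41 at the fixed end: w₀L⁴/(30EI) = 2440/EI
  point load 147 at a = 3.25: Pa²(3L − a)/(6EI) = 4205/EI
  δ_0 = 6645/EI
Tip deflection under a unit load at C: L³/(3EI) = 91.54/EI.
The prop prevents deflection at C: R_C = δ_0/δ_{CC} = 6645/91.54 = 72.59 kN.
Vertical equilibrium: R_A = ΣP − R_C = 280.2 − 72.59 = 207.7 kN.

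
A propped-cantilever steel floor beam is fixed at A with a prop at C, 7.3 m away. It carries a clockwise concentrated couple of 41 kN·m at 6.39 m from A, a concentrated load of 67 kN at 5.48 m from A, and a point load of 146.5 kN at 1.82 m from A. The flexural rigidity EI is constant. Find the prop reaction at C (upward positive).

R_C = 63.28 kN

Release the roller at C. Primary structure: cantilever fixed at A.
Free-end deflection of the primary structure under the applied loading (downward +):
  clockwise couple 41 at a = 6.39: M₀a(2L − a)/(2EI) = 1075/EI
  point load 67 at a = 5.48: Pa²(3L − a)/(6EI) = 5506/EI
  point load 146.5 at a = 1.82: Pa²(3L − a)/(6EI) = 1624/EI
  δ_0 = 8206/EI
Tip deflection under a unit load at C: L³/(3EI) = 129.7/EI.
Compatibility at C: δ_0 − R_C·δ_{CC} = 0, so R_C = 8206/129.7 = 63.28 kN.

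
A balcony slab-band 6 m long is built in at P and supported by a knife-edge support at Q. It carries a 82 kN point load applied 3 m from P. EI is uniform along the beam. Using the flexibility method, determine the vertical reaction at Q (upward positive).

Take the reaction at Q as the redundant and release it; the primary structure is a cantilever fixed at P.
Free-end deflection of the primary structure under the applied loading (downward +):
  point load 82 at a = 3: Pa²(3L − a)/(6EI) = 1845/EI
Flexibility coefficient — unit upward force at Q: δ_{QQ} = L³/(3EI) = 72/EI.
Compatibility at Q: δ_0 − R_Q·δ_{QQ} = 0, so R_Q = 1845/72 = 25.62 kN.

R_Q = 25.62 kN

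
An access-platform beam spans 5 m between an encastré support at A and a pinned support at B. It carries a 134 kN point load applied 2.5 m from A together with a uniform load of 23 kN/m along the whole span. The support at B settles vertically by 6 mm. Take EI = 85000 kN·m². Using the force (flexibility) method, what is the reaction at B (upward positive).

Release the roller at B. Primary structure: cantilever fixed at A.
Free-end deflection of the primary structure under the applied loading (downward +):
  point load 134 at a = 2.5: Pa²(3L − a)/(6EI) = 1745/EI
  UDL 23: wL⁴/(8EI) = 1797/EI
  δ_0 = 3542/EI
Flexibility coefficient — unit upward force at B: δ_{BB} = L³/(3EI) = 41.67/EI.
With EI = 85000 kN·m²: δ_0 = 0.041667 m and δ_{BB} = 0.00049 m/kN.
Compatibility — the beam at B must follow the support down by 0.006 m: δ_0 − R_B·δ_{BB} = 0.006, so R_B = (0.041667 − 0.006)/0.00049 = 72.76 kN.

R_B = 72.76 kN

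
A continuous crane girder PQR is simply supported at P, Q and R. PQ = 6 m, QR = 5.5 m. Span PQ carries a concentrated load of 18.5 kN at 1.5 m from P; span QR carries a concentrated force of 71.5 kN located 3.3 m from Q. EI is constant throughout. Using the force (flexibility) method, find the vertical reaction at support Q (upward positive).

R_Q = 46.6 kN

Insert a hinge at Q; M_Q is the redundant, and each span becomes simply supported.
Rotations at Q on the released spans (each span's end-slope, ×1/EI):
  span PQ: point load 18.5 at a = 1.5: Pab(L + a)/(6LEI) = 26.02/EI
  span QR: point load 71.5 at a = 3.3: Pab(L + b)/(6LEI) = 121.1/EI
  relative rotation θ_0 = (26.02 + 121.1)/EI = 147.1/EI
A unit hogging moment at Q produces rotation L₁/(3EI) + L₂/(3EI) = 3.833/EI.
Slope continuity at Q: θ_0 = M_Q·3.833/EI, so M_Q = 147.1/3.833 = 38.38 kN·m (hogging).
Span PQ, ΣM about P with M_Q applied at Q: R_Q^{PQ}·6 = 27.75 + 38.38, so R_Q^{PQ} = 11.02 kN and R_P = 18.5 − 11.02 = 7.478 kN.
Span QR, ΣM about R: R_Q^{QR}·5.5 = 157.3 + 38.38, so R_Q^{QR} = 35.58 kN and R_R = 71.5 − 35.58 = 35.92 kN.
R_Q = 11.02 + 35.58 = 46.6 kN.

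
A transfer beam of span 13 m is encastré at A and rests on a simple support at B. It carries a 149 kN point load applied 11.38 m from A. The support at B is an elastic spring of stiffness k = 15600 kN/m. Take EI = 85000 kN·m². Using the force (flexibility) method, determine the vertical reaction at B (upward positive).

R_B = 120.4 kN

Release the roller at B. Primary structure: cantilever fixed at A.
Deflection at B on the released cantilever, summing each load's contribution:
  point load 149 at a = 11.38: Pa²(3L − a)/(6EI) = 88827/EI
Flexibility coefficient — unit upward force at B: δ_{BB} = L³/(3EI) = 732.3/EI.
With EI = 85000 kN·m²: δ_0 = 1.045 m and δ_{BB} = 0.008616 m/kN.
Compatibility — the spring shortens by R_B/k under the reaction it provides: δ_0 − R_B·δ_{BB} = R_B/k. With 1/k = 0.000064 m/kN, R_B = δ_0 / (δ_{BB} + 1/k) = 1.045 / (0.008616 + 0.000064) = 120.4 kN.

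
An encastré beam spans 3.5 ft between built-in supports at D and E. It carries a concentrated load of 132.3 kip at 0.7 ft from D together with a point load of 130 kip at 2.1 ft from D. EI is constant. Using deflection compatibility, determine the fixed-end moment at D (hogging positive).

Take the two fixed-end moments M_D, M_E as redundants; the released structure is the simple span DE.
End rotations of the released simple span under the applied load (×1/EI):
  at D: point load 132.3 at a = 0.7: Pab(L + b)/(6LEI) = 77.79/EI
  at E: point load 132.3 at a = 0.7: Pab(L + a)/(6LEI) = 51.86/EI
  at D: point load 130 at a = 2.1: Pab(L + b)/(6LEI) = 89.18/EI
  at E: point load 130 at a = 2.1: Pab(L + a)/(6LEI) = 101.9/EI
  θ_D0 = 167/EI,  θ_E0 = 153.8/EI
Flexibility coefficients: a unit moment at one end gives L/(3EI) there and L/(6EI) at the far end, so f₁₁ = f₂₂ = 1.167/EI and f₁₂ = f₂₁ = 0.5833/EI.
Compatibility — zero rotation at each built-in end:
  1.167 M_D + 0.5833 M_E = 167
  0.5833 M_D + 1.167 M_E = 153.8
Solving the pair gives M_D = 103 kip·ft and M_E = 80.34 kip·ft (hogging).

M_D = 103 kip·ft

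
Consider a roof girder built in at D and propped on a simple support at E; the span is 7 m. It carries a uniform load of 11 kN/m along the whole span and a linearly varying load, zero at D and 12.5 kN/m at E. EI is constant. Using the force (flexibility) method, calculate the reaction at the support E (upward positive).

Take the reaction at E as the redundant and release it; the primary structure is a cantilever fixed at D.
Downward deflection at the released point E due to the loads:
  UDL 11: wL⁴/(8EI) = 3301/EI
  triangular load, peak 12.5 at the free end: 11w₀L⁴/(120EI) = 2751/EI
  δ_0 = 6053/EI
Flexibility coefficient — unit upward force at E: δ_{EE} = L³/(3EI) = 114.3/EI.
Compatibility at E: δ_0 − R_E·δ_{EE} = 0, so R_E = 6053/114.3 = 52.94 kN.

R_E = 52.94 kN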